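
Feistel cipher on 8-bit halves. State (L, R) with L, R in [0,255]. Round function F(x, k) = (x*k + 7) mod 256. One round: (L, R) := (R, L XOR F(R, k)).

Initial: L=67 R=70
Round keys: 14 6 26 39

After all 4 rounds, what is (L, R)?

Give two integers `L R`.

Round 1 (k=14): L=70 R=152
Round 2 (k=6): L=152 R=209
Round 3 (k=26): L=209 R=217
Round 4 (k=39): L=217 R=199

Answer: 217 199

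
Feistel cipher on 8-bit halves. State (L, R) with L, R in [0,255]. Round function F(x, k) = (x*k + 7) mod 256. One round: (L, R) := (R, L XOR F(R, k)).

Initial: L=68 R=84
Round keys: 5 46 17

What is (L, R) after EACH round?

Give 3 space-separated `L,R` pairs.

Round 1 (k=5): L=84 R=239
Round 2 (k=46): L=239 R=173
Round 3 (k=17): L=173 R=107

Answer: 84,239 239,173 173,107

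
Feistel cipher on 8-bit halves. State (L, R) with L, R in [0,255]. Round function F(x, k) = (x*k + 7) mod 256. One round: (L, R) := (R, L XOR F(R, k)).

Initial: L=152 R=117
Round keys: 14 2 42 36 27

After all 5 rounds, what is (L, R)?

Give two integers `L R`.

Round 1 (k=14): L=117 R=245
Round 2 (k=2): L=245 R=132
Round 3 (k=42): L=132 R=90
Round 4 (k=36): L=90 R=43
Round 5 (k=27): L=43 R=202

Answer: 43 202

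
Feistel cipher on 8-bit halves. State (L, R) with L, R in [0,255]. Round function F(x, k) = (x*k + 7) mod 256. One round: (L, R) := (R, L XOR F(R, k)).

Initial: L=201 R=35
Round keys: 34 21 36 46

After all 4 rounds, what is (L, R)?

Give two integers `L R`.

Answer: 3 137

Derivation:
Round 1 (k=34): L=35 R=100
Round 2 (k=21): L=100 R=24
Round 3 (k=36): L=24 R=3
Round 4 (k=46): L=3 R=137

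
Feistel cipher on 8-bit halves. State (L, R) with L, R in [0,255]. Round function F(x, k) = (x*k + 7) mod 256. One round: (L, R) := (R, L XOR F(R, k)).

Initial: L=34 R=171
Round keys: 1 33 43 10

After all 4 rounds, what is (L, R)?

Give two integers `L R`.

Answer: 139 73

Derivation:
Round 1 (k=1): L=171 R=144
Round 2 (k=33): L=144 R=60
Round 3 (k=43): L=60 R=139
Round 4 (k=10): L=139 R=73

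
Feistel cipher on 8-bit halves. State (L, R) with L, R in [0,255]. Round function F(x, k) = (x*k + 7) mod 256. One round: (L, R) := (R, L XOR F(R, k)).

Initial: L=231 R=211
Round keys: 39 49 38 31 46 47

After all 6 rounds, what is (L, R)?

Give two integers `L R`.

Round 1 (k=39): L=211 R=203
Round 2 (k=49): L=203 R=49
Round 3 (k=38): L=49 R=134
Round 4 (k=31): L=134 R=112
Round 5 (k=46): L=112 R=161
Round 6 (k=47): L=161 R=230

Answer: 161 230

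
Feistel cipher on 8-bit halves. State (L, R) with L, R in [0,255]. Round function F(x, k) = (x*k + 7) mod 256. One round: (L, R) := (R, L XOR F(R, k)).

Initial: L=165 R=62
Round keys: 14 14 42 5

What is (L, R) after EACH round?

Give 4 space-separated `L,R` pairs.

Round 1 (k=14): L=62 R=206
Round 2 (k=14): L=206 R=117
Round 3 (k=42): L=117 R=247
Round 4 (k=5): L=247 R=175

Answer: 62,206 206,117 117,247 247,175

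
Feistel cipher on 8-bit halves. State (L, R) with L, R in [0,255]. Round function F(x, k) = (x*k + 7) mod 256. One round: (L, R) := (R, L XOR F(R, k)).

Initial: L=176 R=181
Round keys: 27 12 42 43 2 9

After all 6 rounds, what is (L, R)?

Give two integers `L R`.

Round 1 (k=27): L=181 R=174
Round 2 (k=12): L=174 R=154
Round 3 (k=42): L=154 R=229
Round 4 (k=43): L=229 R=228
Round 5 (k=2): L=228 R=42
Round 6 (k=9): L=42 R=101

Answer: 42 101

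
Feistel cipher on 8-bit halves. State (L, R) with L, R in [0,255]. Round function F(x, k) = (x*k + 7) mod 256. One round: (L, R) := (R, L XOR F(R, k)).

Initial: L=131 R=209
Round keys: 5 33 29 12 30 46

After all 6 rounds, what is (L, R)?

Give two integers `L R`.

Round 1 (k=5): L=209 R=159
Round 2 (k=33): L=159 R=87
Round 3 (k=29): L=87 R=125
Round 4 (k=12): L=125 R=180
Round 5 (k=30): L=180 R=98
Round 6 (k=46): L=98 R=23

Answer: 98 23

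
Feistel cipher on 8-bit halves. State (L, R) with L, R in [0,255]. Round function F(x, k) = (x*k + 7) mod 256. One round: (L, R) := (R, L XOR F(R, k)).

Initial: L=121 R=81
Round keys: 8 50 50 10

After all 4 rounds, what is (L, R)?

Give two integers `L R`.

Answer: 29 107

Derivation:
Round 1 (k=8): L=81 R=246
Round 2 (k=50): L=246 R=66
Round 3 (k=50): L=66 R=29
Round 4 (k=10): L=29 R=107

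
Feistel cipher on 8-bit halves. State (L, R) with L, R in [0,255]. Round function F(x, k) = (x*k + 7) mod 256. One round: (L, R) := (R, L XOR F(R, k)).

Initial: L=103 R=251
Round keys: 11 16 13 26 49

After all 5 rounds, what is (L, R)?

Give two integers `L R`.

Round 1 (k=11): L=251 R=183
Round 2 (k=16): L=183 R=140
Round 3 (k=13): L=140 R=148
Round 4 (k=26): L=148 R=131
Round 5 (k=49): L=131 R=142

Answer: 131 142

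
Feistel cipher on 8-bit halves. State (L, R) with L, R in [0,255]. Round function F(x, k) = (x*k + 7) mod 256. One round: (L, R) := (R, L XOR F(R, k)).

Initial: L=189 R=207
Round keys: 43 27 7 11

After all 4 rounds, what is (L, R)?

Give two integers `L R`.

Answer: 195 85

Derivation:
Round 1 (k=43): L=207 R=113
Round 2 (k=27): L=113 R=61
Round 3 (k=7): L=61 R=195
Round 4 (k=11): L=195 R=85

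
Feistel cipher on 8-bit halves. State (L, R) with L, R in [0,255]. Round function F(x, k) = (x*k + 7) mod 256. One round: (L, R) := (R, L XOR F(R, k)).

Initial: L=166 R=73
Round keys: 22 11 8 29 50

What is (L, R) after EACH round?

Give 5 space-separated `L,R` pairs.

Answer: 73,235 235,105 105,164 164,242 242,239

Derivation:
Round 1 (k=22): L=73 R=235
Round 2 (k=11): L=235 R=105
Round 3 (k=8): L=105 R=164
Round 4 (k=29): L=164 R=242
Round 5 (k=50): L=242 R=239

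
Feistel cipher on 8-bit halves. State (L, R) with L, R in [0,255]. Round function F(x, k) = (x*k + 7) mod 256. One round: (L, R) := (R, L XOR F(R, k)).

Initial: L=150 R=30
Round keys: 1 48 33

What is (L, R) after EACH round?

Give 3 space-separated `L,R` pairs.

Answer: 30,179 179,137 137,3

Derivation:
Round 1 (k=1): L=30 R=179
Round 2 (k=48): L=179 R=137
Round 3 (k=33): L=137 R=3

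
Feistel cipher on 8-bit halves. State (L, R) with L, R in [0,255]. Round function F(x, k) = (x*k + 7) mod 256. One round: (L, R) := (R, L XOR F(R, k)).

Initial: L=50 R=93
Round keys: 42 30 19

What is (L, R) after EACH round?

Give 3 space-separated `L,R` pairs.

Round 1 (k=42): L=93 R=123
Round 2 (k=30): L=123 R=44
Round 3 (k=19): L=44 R=48

Answer: 93,123 123,44 44,48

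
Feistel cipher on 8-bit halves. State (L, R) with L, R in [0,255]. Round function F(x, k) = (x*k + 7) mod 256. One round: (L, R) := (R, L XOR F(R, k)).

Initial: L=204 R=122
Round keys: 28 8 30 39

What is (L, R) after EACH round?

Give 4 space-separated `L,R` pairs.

Answer: 122,147 147,229 229,78 78,12

Derivation:
Round 1 (k=28): L=122 R=147
Round 2 (k=8): L=147 R=229
Round 3 (k=30): L=229 R=78
Round 4 (k=39): L=78 R=12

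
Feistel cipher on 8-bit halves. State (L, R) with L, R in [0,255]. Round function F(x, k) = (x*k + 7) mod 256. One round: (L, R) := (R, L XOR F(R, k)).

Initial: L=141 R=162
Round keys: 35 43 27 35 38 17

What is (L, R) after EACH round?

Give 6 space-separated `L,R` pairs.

Answer: 162,160 160,69 69,238 238,212 212,145 145,124

Derivation:
Round 1 (k=35): L=162 R=160
Round 2 (k=43): L=160 R=69
Round 3 (k=27): L=69 R=238
Round 4 (k=35): L=238 R=212
Round 5 (k=38): L=212 R=145
Round 6 (k=17): L=145 R=124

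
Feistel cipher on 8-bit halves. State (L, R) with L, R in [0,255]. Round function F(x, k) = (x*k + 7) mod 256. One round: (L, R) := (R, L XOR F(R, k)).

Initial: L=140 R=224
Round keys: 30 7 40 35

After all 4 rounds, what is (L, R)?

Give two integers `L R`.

Round 1 (k=30): L=224 R=203
Round 2 (k=7): L=203 R=116
Round 3 (k=40): L=116 R=236
Round 4 (k=35): L=236 R=63

Answer: 236 63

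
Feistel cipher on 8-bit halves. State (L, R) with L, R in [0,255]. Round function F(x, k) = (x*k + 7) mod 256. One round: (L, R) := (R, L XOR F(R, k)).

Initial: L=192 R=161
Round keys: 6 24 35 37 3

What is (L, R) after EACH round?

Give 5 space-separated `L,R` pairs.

Round 1 (k=6): L=161 R=13
Round 2 (k=24): L=13 R=158
Round 3 (k=35): L=158 R=172
Round 4 (k=37): L=172 R=125
Round 5 (k=3): L=125 R=210

Answer: 161,13 13,158 158,172 172,125 125,210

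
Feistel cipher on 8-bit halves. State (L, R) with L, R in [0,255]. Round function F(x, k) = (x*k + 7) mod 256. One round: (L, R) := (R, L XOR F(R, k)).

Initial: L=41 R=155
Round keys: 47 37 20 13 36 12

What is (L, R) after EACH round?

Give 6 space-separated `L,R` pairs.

Round 1 (k=47): L=155 R=85
Round 2 (k=37): L=85 R=203
Round 3 (k=20): L=203 R=182
Round 4 (k=13): L=182 R=142
Round 5 (k=36): L=142 R=73
Round 6 (k=12): L=73 R=253

Answer: 155,85 85,203 203,182 182,142 142,73 73,253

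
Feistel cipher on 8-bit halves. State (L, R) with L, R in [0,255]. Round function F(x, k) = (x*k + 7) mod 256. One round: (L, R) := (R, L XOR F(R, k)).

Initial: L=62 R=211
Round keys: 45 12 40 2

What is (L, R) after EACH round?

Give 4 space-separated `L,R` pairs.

Answer: 211,32 32,84 84,7 7,65

Derivation:
Round 1 (k=45): L=211 R=32
Round 2 (k=12): L=32 R=84
Round 3 (k=40): L=84 R=7
Round 4 (k=2): L=7 R=65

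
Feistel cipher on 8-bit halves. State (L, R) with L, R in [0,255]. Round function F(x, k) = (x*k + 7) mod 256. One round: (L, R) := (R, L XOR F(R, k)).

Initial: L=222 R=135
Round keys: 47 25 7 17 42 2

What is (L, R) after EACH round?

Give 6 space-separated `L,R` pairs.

Answer: 135,14 14,226 226,59 59,16 16,156 156,47

Derivation:
Round 1 (k=47): L=135 R=14
Round 2 (k=25): L=14 R=226
Round 3 (k=7): L=226 R=59
Round 4 (k=17): L=59 R=16
Round 5 (k=42): L=16 R=156
Round 6 (k=2): L=156 R=47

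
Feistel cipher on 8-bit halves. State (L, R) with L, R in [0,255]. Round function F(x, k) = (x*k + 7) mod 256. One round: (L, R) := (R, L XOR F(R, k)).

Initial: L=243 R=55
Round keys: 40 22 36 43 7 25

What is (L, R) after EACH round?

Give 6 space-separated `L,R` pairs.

Answer: 55,108 108,120 120,139 139,24 24,36 36,147

Derivation:
Round 1 (k=40): L=55 R=108
Round 2 (k=22): L=108 R=120
Round 3 (k=36): L=120 R=139
Round 4 (k=43): L=139 R=24
Round 5 (k=7): L=24 R=36
Round 6 (k=25): L=36 R=147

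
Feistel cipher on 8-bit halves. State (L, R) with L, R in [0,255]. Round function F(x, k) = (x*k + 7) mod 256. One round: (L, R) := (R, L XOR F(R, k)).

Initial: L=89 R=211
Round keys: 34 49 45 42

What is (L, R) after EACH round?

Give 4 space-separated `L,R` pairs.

Answer: 211,84 84,200 200,123 123,253

Derivation:
Round 1 (k=34): L=211 R=84
Round 2 (k=49): L=84 R=200
Round 3 (k=45): L=200 R=123
Round 4 (k=42): L=123 R=253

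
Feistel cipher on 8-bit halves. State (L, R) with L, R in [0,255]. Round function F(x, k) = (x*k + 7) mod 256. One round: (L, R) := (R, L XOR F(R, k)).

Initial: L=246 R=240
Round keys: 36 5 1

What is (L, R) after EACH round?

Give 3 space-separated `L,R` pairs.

Answer: 240,49 49,12 12,34

Derivation:
Round 1 (k=36): L=240 R=49
Round 2 (k=5): L=49 R=12
Round 3 (k=1): L=12 R=34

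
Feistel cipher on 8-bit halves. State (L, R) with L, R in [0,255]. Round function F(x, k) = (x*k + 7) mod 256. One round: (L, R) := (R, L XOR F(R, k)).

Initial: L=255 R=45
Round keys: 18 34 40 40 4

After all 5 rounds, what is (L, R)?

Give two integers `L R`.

Round 1 (k=18): L=45 R=206
Round 2 (k=34): L=206 R=78
Round 3 (k=40): L=78 R=249
Round 4 (k=40): L=249 R=161
Round 5 (k=4): L=161 R=114

Answer: 161 114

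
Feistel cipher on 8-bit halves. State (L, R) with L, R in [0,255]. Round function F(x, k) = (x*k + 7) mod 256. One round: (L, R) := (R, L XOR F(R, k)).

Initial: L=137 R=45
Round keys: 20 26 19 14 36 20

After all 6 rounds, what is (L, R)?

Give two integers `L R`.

Answer: 104 80

Derivation:
Round 1 (k=20): L=45 R=2
Round 2 (k=26): L=2 R=22
Round 3 (k=19): L=22 R=171
Round 4 (k=14): L=171 R=119
Round 5 (k=36): L=119 R=104
Round 6 (k=20): L=104 R=80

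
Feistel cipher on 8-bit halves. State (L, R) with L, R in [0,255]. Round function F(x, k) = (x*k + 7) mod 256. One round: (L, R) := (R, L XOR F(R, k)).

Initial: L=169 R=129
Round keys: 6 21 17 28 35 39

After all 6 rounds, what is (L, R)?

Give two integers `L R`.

Round 1 (k=6): L=129 R=164
Round 2 (k=21): L=164 R=250
Round 3 (k=17): L=250 R=5
Round 4 (k=28): L=5 R=105
Round 5 (k=35): L=105 R=103
Round 6 (k=39): L=103 R=209

Answer: 103 209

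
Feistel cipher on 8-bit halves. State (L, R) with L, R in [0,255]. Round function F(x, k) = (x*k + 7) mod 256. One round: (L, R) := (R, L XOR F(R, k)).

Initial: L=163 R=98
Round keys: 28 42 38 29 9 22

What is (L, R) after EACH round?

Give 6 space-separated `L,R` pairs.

Answer: 98,28 28,253 253,137 137,113 113,137 137,188

Derivation:
Round 1 (k=28): L=98 R=28
Round 2 (k=42): L=28 R=253
Round 3 (k=38): L=253 R=137
Round 4 (k=29): L=137 R=113
Round 5 (k=9): L=113 R=137
Round 6 (k=22): L=137 R=188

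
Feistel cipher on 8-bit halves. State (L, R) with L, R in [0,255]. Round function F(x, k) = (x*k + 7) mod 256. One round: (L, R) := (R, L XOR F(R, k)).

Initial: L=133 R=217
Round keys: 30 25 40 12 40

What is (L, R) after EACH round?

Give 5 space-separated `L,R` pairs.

Answer: 217,240 240,174 174,199 199,245 245,136

Derivation:
Round 1 (k=30): L=217 R=240
Round 2 (k=25): L=240 R=174
Round 3 (k=40): L=174 R=199
Round 4 (k=12): L=199 R=245
Round 5 (k=40): L=245 R=136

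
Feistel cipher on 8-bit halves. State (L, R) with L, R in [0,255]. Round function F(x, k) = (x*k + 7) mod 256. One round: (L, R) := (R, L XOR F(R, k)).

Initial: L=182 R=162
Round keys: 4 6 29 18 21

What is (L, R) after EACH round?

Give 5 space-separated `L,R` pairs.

Round 1 (k=4): L=162 R=57
Round 2 (k=6): L=57 R=255
Round 3 (k=29): L=255 R=211
Round 4 (k=18): L=211 R=34
Round 5 (k=21): L=34 R=2

Answer: 162,57 57,255 255,211 211,34 34,2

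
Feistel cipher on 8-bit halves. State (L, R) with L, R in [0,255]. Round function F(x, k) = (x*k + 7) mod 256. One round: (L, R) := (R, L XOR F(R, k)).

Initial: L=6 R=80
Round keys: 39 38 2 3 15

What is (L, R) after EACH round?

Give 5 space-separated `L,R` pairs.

Round 1 (k=39): L=80 R=49
Round 2 (k=38): L=49 R=29
Round 3 (k=2): L=29 R=112
Round 4 (k=3): L=112 R=74
Round 5 (k=15): L=74 R=45

Answer: 80,49 49,29 29,112 112,74 74,45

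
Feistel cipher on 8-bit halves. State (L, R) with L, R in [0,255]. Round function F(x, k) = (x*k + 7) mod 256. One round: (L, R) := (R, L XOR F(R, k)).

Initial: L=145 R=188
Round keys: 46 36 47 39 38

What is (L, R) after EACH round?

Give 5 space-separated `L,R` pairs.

Round 1 (k=46): L=188 R=94
Round 2 (k=36): L=94 R=131
Round 3 (k=47): L=131 R=74
Round 4 (k=39): L=74 R=206
Round 5 (k=38): L=206 R=209

Answer: 188,94 94,131 131,74 74,206 206,209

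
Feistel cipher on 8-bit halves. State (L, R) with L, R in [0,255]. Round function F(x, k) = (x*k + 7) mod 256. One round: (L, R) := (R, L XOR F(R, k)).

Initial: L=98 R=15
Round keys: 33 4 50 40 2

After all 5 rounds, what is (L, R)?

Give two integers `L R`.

Round 1 (k=33): L=15 R=148
Round 2 (k=4): L=148 R=88
Round 3 (k=50): L=88 R=163
Round 4 (k=40): L=163 R=39
Round 5 (k=2): L=39 R=246

Answer: 39 246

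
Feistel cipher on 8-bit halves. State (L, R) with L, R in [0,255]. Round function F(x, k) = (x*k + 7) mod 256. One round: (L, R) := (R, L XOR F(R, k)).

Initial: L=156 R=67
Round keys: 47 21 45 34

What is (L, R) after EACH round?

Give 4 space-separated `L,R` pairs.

Round 1 (k=47): L=67 R=200
Round 2 (k=21): L=200 R=44
Round 3 (k=45): L=44 R=11
Round 4 (k=34): L=11 R=81

Answer: 67,200 200,44 44,11 11,81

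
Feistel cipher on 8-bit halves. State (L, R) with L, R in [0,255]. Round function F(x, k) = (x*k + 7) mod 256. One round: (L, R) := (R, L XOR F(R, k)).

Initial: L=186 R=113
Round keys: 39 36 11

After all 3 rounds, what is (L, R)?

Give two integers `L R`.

Answer: 230 109

Derivation:
Round 1 (k=39): L=113 R=132
Round 2 (k=36): L=132 R=230
Round 3 (k=11): L=230 R=109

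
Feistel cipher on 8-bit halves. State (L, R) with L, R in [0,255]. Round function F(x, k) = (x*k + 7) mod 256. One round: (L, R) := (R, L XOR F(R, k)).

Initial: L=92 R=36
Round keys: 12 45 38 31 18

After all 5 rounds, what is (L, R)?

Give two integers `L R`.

Answer: 157 9

Derivation:
Round 1 (k=12): L=36 R=235
Round 2 (k=45): L=235 R=114
Round 3 (k=38): L=114 R=24
Round 4 (k=31): L=24 R=157
Round 5 (k=18): L=157 R=9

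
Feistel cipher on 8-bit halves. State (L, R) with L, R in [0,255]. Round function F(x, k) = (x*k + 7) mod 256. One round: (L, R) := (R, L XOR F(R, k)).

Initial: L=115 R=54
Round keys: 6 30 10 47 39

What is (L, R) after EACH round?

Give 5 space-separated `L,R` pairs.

Answer: 54,56 56,161 161,105 105,239 239,25

Derivation:
Round 1 (k=6): L=54 R=56
Round 2 (k=30): L=56 R=161
Round 3 (k=10): L=161 R=105
Round 4 (k=47): L=105 R=239
Round 5 (k=39): L=239 R=25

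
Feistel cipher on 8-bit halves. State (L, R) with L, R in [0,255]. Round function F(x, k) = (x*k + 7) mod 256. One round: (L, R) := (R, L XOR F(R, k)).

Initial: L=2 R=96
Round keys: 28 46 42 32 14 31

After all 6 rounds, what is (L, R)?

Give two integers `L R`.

Answer: 63 162

Derivation:
Round 1 (k=28): L=96 R=133
Round 2 (k=46): L=133 R=141
Round 3 (k=42): L=141 R=172
Round 4 (k=32): L=172 R=10
Round 5 (k=14): L=10 R=63
Round 6 (k=31): L=63 R=162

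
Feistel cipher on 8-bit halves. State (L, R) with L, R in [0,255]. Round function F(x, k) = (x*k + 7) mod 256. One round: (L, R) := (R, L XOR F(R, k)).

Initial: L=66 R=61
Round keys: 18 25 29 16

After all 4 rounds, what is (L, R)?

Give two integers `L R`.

Round 1 (k=18): L=61 R=19
Round 2 (k=25): L=19 R=223
Round 3 (k=29): L=223 R=89
Round 4 (k=16): L=89 R=72

Answer: 89 72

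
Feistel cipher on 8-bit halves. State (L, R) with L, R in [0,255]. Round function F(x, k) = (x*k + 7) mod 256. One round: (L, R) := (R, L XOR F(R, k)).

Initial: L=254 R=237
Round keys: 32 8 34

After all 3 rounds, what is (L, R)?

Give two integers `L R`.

Answer: 34 210

Derivation:
Round 1 (k=32): L=237 R=89
Round 2 (k=8): L=89 R=34
Round 3 (k=34): L=34 R=210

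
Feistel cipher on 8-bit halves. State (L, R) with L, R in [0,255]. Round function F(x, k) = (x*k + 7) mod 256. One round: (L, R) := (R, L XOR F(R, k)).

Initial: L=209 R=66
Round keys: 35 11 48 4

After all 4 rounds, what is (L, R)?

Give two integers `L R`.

Answer: 107 138

Derivation:
Round 1 (k=35): L=66 R=220
Round 2 (k=11): L=220 R=57
Round 3 (k=48): L=57 R=107
Round 4 (k=4): L=107 R=138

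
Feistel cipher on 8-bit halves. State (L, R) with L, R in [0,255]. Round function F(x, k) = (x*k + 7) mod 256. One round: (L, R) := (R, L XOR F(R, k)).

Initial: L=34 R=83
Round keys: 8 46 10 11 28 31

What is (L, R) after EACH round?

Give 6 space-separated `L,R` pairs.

Answer: 83,189 189,174 174,110 110,111 111,69 69,13

Derivation:
Round 1 (k=8): L=83 R=189
Round 2 (k=46): L=189 R=174
Round 3 (k=10): L=174 R=110
Round 4 (k=11): L=110 R=111
Round 5 (k=28): L=111 R=69
Round 6 (k=31): L=69 R=13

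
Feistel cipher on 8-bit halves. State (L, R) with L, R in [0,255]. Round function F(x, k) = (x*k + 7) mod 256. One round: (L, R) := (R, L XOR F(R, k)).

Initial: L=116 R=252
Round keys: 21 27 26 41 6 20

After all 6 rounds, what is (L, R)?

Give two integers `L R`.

Round 1 (k=21): L=252 R=199
Round 2 (k=27): L=199 R=248
Round 3 (k=26): L=248 R=240
Round 4 (k=41): L=240 R=143
Round 5 (k=6): L=143 R=145
Round 6 (k=20): L=145 R=212

Answer: 145 212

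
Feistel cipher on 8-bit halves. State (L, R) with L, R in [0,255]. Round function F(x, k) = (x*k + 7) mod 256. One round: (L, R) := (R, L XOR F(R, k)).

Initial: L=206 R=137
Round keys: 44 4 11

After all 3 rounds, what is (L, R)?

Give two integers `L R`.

Round 1 (k=44): L=137 R=93
Round 2 (k=4): L=93 R=242
Round 3 (k=11): L=242 R=48

Answer: 242 48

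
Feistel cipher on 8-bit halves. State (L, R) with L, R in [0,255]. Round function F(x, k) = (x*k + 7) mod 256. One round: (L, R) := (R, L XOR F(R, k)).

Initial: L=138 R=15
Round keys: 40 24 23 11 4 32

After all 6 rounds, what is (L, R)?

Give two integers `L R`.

Answer: 249 10

Derivation:
Round 1 (k=40): L=15 R=213
Round 2 (k=24): L=213 R=240
Round 3 (k=23): L=240 R=66
Round 4 (k=11): L=66 R=45
Round 5 (k=4): L=45 R=249
Round 6 (k=32): L=249 R=10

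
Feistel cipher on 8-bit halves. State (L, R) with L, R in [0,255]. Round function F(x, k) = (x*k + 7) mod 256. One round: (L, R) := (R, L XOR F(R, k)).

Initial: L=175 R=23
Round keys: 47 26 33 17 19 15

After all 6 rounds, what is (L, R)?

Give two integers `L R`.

Round 1 (k=47): L=23 R=239
Round 2 (k=26): L=239 R=90
Round 3 (k=33): L=90 R=78
Round 4 (k=17): L=78 R=111
Round 5 (k=19): L=111 R=10
Round 6 (k=15): L=10 R=242

Answer: 10 242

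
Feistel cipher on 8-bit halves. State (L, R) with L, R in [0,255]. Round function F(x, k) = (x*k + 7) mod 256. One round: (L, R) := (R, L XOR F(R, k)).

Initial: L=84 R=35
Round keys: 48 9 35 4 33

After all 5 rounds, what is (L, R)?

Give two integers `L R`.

Answer: 106 24

Derivation:
Round 1 (k=48): L=35 R=195
Round 2 (k=9): L=195 R=193
Round 3 (k=35): L=193 R=169
Round 4 (k=4): L=169 R=106
Round 5 (k=33): L=106 R=24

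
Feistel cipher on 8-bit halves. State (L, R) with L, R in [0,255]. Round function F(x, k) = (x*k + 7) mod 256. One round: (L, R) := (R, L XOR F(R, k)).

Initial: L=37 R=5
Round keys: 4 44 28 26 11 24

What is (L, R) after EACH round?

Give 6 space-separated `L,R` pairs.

Answer: 5,62 62,170 170,161 161,203 203,97 97,212

Derivation:
Round 1 (k=4): L=5 R=62
Round 2 (k=44): L=62 R=170
Round 3 (k=28): L=170 R=161
Round 4 (k=26): L=161 R=203
Round 5 (k=11): L=203 R=97
Round 6 (k=24): L=97 R=212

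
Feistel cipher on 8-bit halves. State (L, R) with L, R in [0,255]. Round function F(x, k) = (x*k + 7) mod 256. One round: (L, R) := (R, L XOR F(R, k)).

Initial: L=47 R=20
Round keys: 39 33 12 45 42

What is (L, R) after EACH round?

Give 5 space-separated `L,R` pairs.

Round 1 (k=39): L=20 R=60
Round 2 (k=33): L=60 R=215
Round 3 (k=12): L=215 R=39
Round 4 (k=45): L=39 R=53
Round 5 (k=42): L=53 R=158

Answer: 20,60 60,215 215,39 39,53 53,158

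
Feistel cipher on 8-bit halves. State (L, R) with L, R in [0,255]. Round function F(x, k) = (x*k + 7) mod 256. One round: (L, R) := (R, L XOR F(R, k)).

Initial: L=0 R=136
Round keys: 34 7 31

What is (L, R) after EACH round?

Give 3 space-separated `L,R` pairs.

Round 1 (k=34): L=136 R=23
Round 2 (k=7): L=23 R=32
Round 3 (k=31): L=32 R=240

Answer: 136,23 23,32 32,240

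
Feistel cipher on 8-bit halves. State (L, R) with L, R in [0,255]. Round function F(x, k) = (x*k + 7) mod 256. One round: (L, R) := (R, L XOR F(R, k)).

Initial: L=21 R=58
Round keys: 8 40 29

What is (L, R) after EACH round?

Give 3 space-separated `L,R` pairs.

Answer: 58,194 194,109 109,162

Derivation:
Round 1 (k=8): L=58 R=194
Round 2 (k=40): L=194 R=109
Round 3 (k=29): L=109 R=162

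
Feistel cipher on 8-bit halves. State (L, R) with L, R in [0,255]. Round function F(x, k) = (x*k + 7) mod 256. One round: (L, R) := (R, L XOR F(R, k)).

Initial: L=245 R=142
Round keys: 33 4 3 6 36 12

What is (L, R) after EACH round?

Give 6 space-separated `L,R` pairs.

Answer: 142,160 160,9 9,130 130,26 26,45 45,57

Derivation:
Round 1 (k=33): L=142 R=160
Round 2 (k=4): L=160 R=9
Round 3 (k=3): L=9 R=130
Round 4 (k=6): L=130 R=26
Round 5 (k=36): L=26 R=45
Round 6 (k=12): L=45 R=57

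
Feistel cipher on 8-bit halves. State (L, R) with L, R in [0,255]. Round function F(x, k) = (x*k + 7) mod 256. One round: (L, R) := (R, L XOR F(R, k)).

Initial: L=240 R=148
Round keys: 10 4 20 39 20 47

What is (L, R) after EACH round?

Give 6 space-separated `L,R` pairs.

Round 1 (k=10): L=148 R=63
Round 2 (k=4): L=63 R=151
Round 3 (k=20): L=151 R=236
Round 4 (k=39): L=236 R=108
Round 5 (k=20): L=108 R=155
Round 6 (k=47): L=155 R=16

Answer: 148,63 63,151 151,236 236,108 108,155 155,16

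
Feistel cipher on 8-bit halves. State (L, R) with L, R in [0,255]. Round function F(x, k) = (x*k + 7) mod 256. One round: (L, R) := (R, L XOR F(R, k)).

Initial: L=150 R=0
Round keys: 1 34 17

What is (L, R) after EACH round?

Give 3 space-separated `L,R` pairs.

Round 1 (k=1): L=0 R=145
Round 2 (k=34): L=145 R=73
Round 3 (k=17): L=73 R=113

Answer: 0,145 145,73 73,113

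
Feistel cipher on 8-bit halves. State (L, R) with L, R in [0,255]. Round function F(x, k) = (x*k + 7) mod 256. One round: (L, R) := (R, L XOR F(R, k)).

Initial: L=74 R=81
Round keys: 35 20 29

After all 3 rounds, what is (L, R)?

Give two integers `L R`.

Round 1 (k=35): L=81 R=80
Round 2 (k=20): L=80 R=22
Round 3 (k=29): L=22 R=213

Answer: 22 213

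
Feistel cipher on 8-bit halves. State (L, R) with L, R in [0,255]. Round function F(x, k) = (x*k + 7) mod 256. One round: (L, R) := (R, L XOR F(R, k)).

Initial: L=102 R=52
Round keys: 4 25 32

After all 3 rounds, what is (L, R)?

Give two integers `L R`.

Answer: 100 54

Derivation:
Round 1 (k=4): L=52 R=177
Round 2 (k=25): L=177 R=100
Round 3 (k=32): L=100 R=54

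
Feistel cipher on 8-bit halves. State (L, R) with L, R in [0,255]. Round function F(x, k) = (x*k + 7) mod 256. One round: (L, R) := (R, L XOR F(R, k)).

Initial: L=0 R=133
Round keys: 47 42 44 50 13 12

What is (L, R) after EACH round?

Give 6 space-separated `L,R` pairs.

Answer: 133,114 114,62 62,221 221,15 15,23 23,20

Derivation:
Round 1 (k=47): L=133 R=114
Round 2 (k=42): L=114 R=62
Round 3 (k=44): L=62 R=221
Round 4 (k=50): L=221 R=15
Round 5 (k=13): L=15 R=23
Round 6 (k=12): L=23 R=20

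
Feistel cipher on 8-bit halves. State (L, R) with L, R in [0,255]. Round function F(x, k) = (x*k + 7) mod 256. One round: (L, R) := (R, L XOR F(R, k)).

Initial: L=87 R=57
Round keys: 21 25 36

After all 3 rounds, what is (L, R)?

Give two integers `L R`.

Round 1 (k=21): L=57 R=227
Round 2 (k=25): L=227 R=11
Round 3 (k=36): L=11 R=112

Answer: 11 112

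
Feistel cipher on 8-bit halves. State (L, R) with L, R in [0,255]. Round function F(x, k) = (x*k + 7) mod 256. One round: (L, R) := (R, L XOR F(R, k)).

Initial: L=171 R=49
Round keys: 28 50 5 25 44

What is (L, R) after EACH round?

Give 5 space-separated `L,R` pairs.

Answer: 49,200 200,38 38,13 13,106 106,50

Derivation:
Round 1 (k=28): L=49 R=200
Round 2 (k=50): L=200 R=38
Round 3 (k=5): L=38 R=13
Round 4 (k=25): L=13 R=106
Round 5 (k=44): L=106 R=50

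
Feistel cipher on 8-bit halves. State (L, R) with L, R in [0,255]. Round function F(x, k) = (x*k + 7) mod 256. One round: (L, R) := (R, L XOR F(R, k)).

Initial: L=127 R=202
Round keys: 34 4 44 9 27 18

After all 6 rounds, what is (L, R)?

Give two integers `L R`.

Answer: 103 254

Derivation:
Round 1 (k=34): L=202 R=164
Round 2 (k=4): L=164 R=93
Round 3 (k=44): L=93 R=167
Round 4 (k=9): L=167 R=187
Round 5 (k=27): L=187 R=103
Round 6 (k=18): L=103 R=254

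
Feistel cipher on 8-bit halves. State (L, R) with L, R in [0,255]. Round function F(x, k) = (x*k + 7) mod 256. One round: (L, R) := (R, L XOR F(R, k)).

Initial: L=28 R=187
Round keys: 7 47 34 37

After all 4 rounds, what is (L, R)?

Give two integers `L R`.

Round 1 (k=7): L=187 R=56
Round 2 (k=47): L=56 R=244
Round 3 (k=34): L=244 R=87
Round 4 (k=37): L=87 R=110

Answer: 87 110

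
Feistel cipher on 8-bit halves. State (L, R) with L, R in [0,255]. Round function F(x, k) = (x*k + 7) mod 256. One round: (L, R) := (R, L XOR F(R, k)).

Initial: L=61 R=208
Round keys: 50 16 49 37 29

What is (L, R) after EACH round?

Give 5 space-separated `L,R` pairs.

Round 1 (k=50): L=208 R=154
Round 2 (k=16): L=154 R=119
Round 3 (k=49): L=119 R=84
Round 4 (k=37): L=84 R=92
Round 5 (k=29): L=92 R=39

Answer: 208,154 154,119 119,84 84,92 92,39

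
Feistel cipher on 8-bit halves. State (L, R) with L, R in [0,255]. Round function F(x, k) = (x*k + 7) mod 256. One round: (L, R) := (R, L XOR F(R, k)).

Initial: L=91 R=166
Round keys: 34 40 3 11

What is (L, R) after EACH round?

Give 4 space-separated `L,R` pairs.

Round 1 (k=34): L=166 R=72
Round 2 (k=40): L=72 R=225
Round 3 (k=3): L=225 R=226
Round 4 (k=11): L=226 R=92

Answer: 166,72 72,225 225,226 226,92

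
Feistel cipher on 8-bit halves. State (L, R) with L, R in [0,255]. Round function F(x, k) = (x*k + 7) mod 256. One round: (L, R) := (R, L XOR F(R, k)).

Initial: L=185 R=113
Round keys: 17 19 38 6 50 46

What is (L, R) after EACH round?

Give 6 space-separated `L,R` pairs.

Round 1 (k=17): L=113 R=49
Round 2 (k=19): L=49 R=219
Round 3 (k=38): L=219 R=184
Round 4 (k=6): L=184 R=140
Round 5 (k=50): L=140 R=231
Round 6 (k=46): L=231 R=5

Answer: 113,49 49,219 219,184 184,140 140,231 231,5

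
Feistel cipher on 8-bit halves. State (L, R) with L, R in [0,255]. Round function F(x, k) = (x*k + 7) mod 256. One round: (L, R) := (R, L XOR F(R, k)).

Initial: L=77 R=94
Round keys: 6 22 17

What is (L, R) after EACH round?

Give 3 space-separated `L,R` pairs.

Answer: 94,118 118,117 117,186

Derivation:
Round 1 (k=6): L=94 R=118
Round 2 (k=22): L=118 R=117
Round 3 (k=17): L=117 R=186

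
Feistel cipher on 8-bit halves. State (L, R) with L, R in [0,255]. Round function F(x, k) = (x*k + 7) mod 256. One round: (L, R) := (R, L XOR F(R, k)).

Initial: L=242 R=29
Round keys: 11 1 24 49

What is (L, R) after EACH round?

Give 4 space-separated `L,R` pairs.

Answer: 29,180 180,166 166,35 35,28

Derivation:
Round 1 (k=11): L=29 R=180
Round 2 (k=1): L=180 R=166
Round 3 (k=24): L=166 R=35
Round 4 (k=49): L=35 R=28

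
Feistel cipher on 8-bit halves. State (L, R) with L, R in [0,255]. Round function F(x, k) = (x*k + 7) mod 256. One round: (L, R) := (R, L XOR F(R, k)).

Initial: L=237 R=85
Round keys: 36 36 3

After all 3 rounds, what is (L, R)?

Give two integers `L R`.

Round 1 (k=36): L=85 R=22
Round 2 (k=36): L=22 R=74
Round 3 (k=3): L=74 R=243

Answer: 74 243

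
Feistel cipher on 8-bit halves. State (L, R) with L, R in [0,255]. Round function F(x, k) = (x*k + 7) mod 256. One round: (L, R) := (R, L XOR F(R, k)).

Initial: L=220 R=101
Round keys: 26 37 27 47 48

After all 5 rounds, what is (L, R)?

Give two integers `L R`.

Answer: 57 252

Derivation:
Round 1 (k=26): L=101 R=149
Round 2 (k=37): L=149 R=245
Round 3 (k=27): L=245 R=75
Round 4 (k=47): L=75 R=57
Round 5 (k=48): L=57 R=252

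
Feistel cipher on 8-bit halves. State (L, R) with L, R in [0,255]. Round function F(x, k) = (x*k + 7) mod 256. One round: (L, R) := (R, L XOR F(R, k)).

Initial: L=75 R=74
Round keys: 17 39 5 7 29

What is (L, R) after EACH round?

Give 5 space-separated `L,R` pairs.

Answer: 74,186 186,23 23,192 192,80 80,215

Derivation:
Round 1 (k=17): L=74 R=186
Round 2 (k=39): L=186 R=23
Round 3 (k=5): L=23 R=192
Round 4 (k=7): L=192 R=80
Round 5 (k=29): L=80 R=215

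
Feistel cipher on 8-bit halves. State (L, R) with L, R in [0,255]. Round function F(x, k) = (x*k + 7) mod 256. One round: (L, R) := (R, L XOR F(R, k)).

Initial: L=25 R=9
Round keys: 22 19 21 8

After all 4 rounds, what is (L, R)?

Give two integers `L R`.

Answer: 77 165

Derivation:
Round 1 (k=22): L=9 R=212
Round 2 (k=19): L=212 R=202
Round 3 (k=21): L=202 R=77
Round 4 (k=8): L=77 R=165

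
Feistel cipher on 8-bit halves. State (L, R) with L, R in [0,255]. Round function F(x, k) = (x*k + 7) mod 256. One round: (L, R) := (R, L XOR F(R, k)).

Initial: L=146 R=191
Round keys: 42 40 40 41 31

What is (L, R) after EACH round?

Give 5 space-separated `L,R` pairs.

Round 1 (k=42): L=191 R=207
Round 2 (k=40): L=207 R=224
Round 3 (k=40): L=224 R=200
Round 4 (k=41): L=200 R=239
Round 5 (k=31): L=239 R=48

Answer: 191,207 207,224 224,200 200,239 239,48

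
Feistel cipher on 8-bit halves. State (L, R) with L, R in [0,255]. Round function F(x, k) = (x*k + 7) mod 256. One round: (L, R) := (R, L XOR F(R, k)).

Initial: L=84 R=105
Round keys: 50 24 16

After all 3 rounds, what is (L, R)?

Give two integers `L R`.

Round 1 (k=50): L=105 R=221
Round 2 (k=24): L=221 R=214
Round 3 (k=16): L=214 R=186

Answer: 214 186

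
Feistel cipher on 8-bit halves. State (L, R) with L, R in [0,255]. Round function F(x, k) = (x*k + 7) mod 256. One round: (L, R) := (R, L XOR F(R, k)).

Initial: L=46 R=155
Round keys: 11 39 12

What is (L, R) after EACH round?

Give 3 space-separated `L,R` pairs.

Answer: 155,158 158,130 130,129

Derivation:
Round 1 (k=11): L=155 R=158
Round 2 (k=39): L=158 R=130
Round 3 (k=12): L=130 R=129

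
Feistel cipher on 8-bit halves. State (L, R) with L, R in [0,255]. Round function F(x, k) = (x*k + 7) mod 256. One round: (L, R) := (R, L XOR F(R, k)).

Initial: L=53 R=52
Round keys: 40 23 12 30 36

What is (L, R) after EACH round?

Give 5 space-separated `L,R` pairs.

Round 1 (k=40): L=52 R=18
Round 2 (k=23): L=18 R=145
Round 3 (k=12): L=145 R=193
Round 4 (k=30): L=193 R=52
Round 5 (k=36): L=52 R=150

Answer: 52,18 18,145 145,193 193,52 52,150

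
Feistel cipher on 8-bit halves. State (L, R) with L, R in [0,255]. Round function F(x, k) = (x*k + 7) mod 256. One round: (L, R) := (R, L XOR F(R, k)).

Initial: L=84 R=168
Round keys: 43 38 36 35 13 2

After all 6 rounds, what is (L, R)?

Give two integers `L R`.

Round 1 (k=43): L=168 R=107
Round 2 (k=38): L=107 R=65
Round 3 (k=36): L=65 R=64
Round 4 (k=35): L=64 R=134
Round 5 (k=13): L=134 R=149
Round 6 (k=2): L=149 R=183

Answer: 149 183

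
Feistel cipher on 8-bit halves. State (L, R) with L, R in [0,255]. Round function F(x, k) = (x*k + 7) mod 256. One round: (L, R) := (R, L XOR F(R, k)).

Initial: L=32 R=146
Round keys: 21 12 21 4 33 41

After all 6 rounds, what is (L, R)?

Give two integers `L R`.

Round 1 (k=21): L=146 R=33
Round 2 (k=12): L=33 R=1
Round 3 (k=21): L=1 R=61
Round 4 (k=4): L=61 R=250
Round 5 (k=33): L=250 R=124
Round 6 (k=41): L=124 R=25

Answer: 124 25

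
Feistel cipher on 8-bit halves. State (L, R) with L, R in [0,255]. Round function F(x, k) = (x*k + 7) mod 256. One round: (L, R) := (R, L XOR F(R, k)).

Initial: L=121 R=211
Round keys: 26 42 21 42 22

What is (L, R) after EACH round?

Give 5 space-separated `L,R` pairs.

Answer: 211,12 12,44 44,175 175,145 145,210

Derivation:
Round 1 (k=26): L=211 R=12
Round 2 (k=42): L=12 R=44
Round 3 (k=21): L=44 R=175
Round 4 (k=42): L=175 R=145
Round 5 (k=22): L=145 R=210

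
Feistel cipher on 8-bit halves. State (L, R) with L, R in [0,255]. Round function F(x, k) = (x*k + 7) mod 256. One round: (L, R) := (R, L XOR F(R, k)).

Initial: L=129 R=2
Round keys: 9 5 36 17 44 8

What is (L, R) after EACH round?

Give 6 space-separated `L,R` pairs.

Answer: 2,152 152,253 253,3 3,199 199,56 56,0

Derivation:
Round 1 (k=9): L=2 R=152
Round 2 (k=5): L=152 R=253
Round 3 (k=36): L=253 R=3
Round 4 (k=17): L=3 R=199
Round 5 (k=44): L=199 R=56
Round 6 (k=8): L=56 R=0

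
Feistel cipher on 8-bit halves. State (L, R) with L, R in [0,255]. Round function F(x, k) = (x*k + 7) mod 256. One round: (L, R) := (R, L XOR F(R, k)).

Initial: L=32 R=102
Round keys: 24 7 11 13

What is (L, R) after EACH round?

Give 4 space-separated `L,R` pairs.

Round 1 (k=24): L=102 R=183
Round 2 (k=7): L=183 R=110
Round 3 (k=11): L=110 R=118
Round 4 (k=13): L=118 R=107

Answer: 102,183 183,110 110,118 118,107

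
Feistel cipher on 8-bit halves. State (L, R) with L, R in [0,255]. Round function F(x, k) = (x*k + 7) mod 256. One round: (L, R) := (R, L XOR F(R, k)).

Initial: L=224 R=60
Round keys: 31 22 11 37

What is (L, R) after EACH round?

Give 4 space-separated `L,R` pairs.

Round 1 (k=31): L=60 R=171
Round 2 (k=22): L=171 R=133
Round 3 (k=11): L=133 R=21
Round 4 (k=37): L=21 R=149

Answer: 60,171 171,133 133,21 21,149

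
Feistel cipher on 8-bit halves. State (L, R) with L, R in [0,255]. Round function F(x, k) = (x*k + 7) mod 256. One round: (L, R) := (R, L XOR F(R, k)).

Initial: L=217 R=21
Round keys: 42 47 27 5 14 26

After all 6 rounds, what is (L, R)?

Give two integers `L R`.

Round 1 (k=42): L=21 R=160
Round 2 (k=47): L=160 R=114
Round 3 (k=27): L=114 R=173
Round 4 (k=5): L=173 R=26
Round 5 (k=14): L=26 R=222
Round 6 (k=26): L=222 R=137

Answer: 222 137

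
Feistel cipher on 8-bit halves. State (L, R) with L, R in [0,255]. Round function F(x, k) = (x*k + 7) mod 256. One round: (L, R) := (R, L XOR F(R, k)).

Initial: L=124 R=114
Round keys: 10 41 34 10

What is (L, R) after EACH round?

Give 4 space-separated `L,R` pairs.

Answer: 114,7 7,84 84,40 40,195

Derivation:
Round 1 (k=10): L=114 R=7
Round 2 (k=41): L=7 R=84
Round 3 (k=34): L=84 R=40
Round 4 (k=10): L=40 R=195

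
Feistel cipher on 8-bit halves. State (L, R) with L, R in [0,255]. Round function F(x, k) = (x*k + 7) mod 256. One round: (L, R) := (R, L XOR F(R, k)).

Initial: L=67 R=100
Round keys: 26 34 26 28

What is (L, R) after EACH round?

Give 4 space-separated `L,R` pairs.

Answer: 100,108 108,59 59,105 105,184

Derivation:
Round 1 (k=26): L=100 R=108
Round 2 (k=34): L=108 R=59
Round 3 (k=26): L=59 R=105
Round 4 (k=28): L=105 R=184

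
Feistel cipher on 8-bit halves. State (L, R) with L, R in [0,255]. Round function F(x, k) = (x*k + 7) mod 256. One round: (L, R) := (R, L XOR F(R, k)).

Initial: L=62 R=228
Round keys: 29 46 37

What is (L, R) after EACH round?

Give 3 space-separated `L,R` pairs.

Round 1 (k=29): L=228 R=229
Round 2 (k=46): L=229 R=201
Round 3 (k=37): L=201 R=241

Answer: 228,229 229,201 201,241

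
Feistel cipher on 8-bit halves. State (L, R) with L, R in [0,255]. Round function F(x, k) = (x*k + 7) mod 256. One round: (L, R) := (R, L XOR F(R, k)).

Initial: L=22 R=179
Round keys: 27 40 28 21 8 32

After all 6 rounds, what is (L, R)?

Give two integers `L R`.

Answer: 142 135

Derivation:
Round 1 (k=27): L=179 R=254
Round 2 (k=40): L=254 R=4
Round 3 (k=28): L=4 R=137
Round 4 (k=21): L=137 R=64
Round 5 (k=8): L=64 R=142
Round 6 (k=32): L=142 R=135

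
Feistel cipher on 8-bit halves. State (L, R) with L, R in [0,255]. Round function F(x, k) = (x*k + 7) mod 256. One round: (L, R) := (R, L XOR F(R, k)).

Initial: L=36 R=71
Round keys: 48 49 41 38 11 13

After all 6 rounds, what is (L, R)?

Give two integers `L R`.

Answer: 100 87

Derivation:
Round 1 (k=48): L=71 R=115
Round 2 (k=49): L=115 R=77
Round 3 (k=41): L=77 R=47
Round 4 (k=38): L=47 R=76
Round 5 (k=11): L=76 R=100
Round 6 (k=13): L=100 R=87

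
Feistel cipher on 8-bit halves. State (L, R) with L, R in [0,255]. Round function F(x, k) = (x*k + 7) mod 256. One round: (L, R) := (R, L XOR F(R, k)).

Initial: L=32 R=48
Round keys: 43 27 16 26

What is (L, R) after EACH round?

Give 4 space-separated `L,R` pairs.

Answer: 48,55 55,228 228,112 112,131

Derivation:
Round 1 (k=43): L=48 R=55
Round 2 (k=27): L=55 R=228
Round 3 (k=16): L=228 R=112
Round 4 (k=26): L=112 R=131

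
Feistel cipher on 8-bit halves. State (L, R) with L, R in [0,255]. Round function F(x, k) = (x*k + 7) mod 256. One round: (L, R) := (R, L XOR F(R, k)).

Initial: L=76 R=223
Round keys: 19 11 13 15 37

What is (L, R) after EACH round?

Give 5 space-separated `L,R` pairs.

Answer: 223,216 216,144 144,143 143,248 248,80

Derivation:
Round 1 (k=19): L=223 R=216
Round 2 (k=11): L=216 R=144
Round 3 (k=13): L=144 R=143
Round 4 (k=15): L=143 R=248
Round 5 (k=37): L=248 R=80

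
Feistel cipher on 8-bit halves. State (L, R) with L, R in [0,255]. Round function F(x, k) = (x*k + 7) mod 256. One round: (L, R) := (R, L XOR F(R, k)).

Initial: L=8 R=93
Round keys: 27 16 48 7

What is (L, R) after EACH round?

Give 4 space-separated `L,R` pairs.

Answer: 93,222 222,186 186,57 57,44

Derivation:
Round 1 (k=27): L=93 R=222
Round 2 (k=16): L=222 R=186
Round 3 (k=48): L=186 R=57
Round 4 (k=7): L=57 R=44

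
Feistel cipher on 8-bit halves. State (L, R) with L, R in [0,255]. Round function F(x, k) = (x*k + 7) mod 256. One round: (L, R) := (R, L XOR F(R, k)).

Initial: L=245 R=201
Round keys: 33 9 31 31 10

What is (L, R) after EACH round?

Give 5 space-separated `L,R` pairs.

Round 1 (k=33): L=201 R=5
Round 2 (k=9): L=5 R=253
Round 3 (k=31): L=253 R=175
Round 4 (k=31): L=175 R=197
Round 5 (k=10): L=197 R=22

Answer: 201,5 5,253 253,175 175,197 197,22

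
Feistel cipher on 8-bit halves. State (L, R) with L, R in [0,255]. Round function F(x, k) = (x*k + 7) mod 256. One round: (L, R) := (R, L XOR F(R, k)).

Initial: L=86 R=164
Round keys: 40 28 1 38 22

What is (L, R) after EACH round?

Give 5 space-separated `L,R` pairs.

Answer: 164,241 241,199 199,63 63,166 166,116

Derivation:
Round 1 (k=40): L=164 R=241
Round 2 (k=28): L=241 R=199
Round 3 (k=1): L=199 R=63
Round 4 (k=38): L=63 R=166
Round 5 (k=22): L=166 R=116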